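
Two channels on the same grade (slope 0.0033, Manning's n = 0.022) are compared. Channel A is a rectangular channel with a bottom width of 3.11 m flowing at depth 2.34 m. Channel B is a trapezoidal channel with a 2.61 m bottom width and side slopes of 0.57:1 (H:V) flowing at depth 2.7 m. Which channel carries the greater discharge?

Channel A: Flow area A = b·y = 3.11 × 2.34 = 7.277 m². Wetted perimeter P = b + 2y = 3.11 + 2×2.34 = 7.79 m. Hydraulic radius R = A/P = 7.277/7.79 = 0.9342 m. Q_A = (1/0.022)·7.277·0.9342^(2/3)·√0.0033 = 18.16 m³/s.
Channel B: With bottom width b = 2.61 m and side slope z = 0.57: A = (b + zy)y = (2.61 + 0.57×2.7)×2.7 = 11.2 m²; P = b + 2y√(1+z²) = 2.61 + 2×2.7×1.151 = 8.826 m. Hydraulic radius R = A/P = 11.2/8.826 = 1.269 m. Q_B = (1/0.022)·11.2·1.269^(2/3)·√0.0033 = 34.29 m³/s.
Q_A = 18.16 m³/s vs Q_B = 34.29 m³/s, so channel B carries more.

channel B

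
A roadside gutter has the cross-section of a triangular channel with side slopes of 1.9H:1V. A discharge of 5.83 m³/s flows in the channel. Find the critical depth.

y_c = 1.14 m

At critical depth, Q² T / (g A³) = 1, i.e. A³/T = Q²/g = 5.83²/9.81 = 3.465.
Trying y = 0.825 m: A³/T = 0.6898 — too small.
Trying y = 1.35 m: A³/T = 8.094 — too large.
Trying y = 1.14 m: A³/T = 3.475 — ≈ 3.465.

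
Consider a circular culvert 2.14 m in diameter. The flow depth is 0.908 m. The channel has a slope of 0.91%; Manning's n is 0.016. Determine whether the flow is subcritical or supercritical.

For a circular section of diameter D = 2.14 m at depth y = 0.908 m, the central angle is θ = 2 arccos(1 − 2y/D) = 2.838 rad. Then A = (D²/8)(θ − sin θ) = 1.453 m² and P = Dθ/2 = 3.036 m.
Hydraulic radius R = A/P = 1.453/3.036 = 0.4786 m.
V = (1/n) R^(2/3) √S = (1/0.016) × 0.4786^(2/3) × √0.0091 = 3.648 m/s. Hydraulic depth D_h = A/T = 1.453/2.115 = 0.6869 m.
Froude number Fr = V/√(g·D_h) = 3.648/√(9.81×0.6869) = 1.41, which is greater than 1, so the flow is supercritical.

supercritical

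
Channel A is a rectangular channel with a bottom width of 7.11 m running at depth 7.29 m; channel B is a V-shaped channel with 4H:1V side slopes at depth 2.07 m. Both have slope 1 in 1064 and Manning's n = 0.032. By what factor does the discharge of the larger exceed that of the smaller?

5.39

Channel A: Flow area A = b·y = 7.11 × 7.29 = 51.83 m². Wetted perimeter P = b + 2y = 7.11 + 2×7.29 = 21.69 m. Hydraulic radius R = A/P = 51.83/21.69 = 2.39 m. Q_A = (1/0.032)·51.83·2.39^(2/3)·√0.0009398 = 88.76 m³/s.
Channel B: For a triangular section with side slope z = 4: A = zy² = 4×2.07² = 17.14 m²; P = 2y√(1+z²) = 2×2.07×4.123 = 17.07 m. Hydraulic radius R = A/P = 17.14/17.07 = 1.004 m. Q_B = (1/0.032)·17.14·1.004^(2/3)·√0.0009398 = 16.47 m³/s.
The larger discharge is 88.76 m³/s and the smaller is 16.47 m³/s; the ratio is 5.39.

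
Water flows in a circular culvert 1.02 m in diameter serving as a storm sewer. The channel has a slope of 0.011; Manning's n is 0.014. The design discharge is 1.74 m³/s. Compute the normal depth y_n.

y_n = 0.633 m

Manning's equation rearranged: A R^(2/3) = nQ / (1·√S) = 0.014 × 1.74 / (√0.011) = 0.2323.
At y = 0.551 m: A R^(2/3) = 0.1869 — low.
At y = 0.694 m: A R^(2/3) = 0.2649 — high.
At y = 0.633 m: A R^(2/3) = 0.2323 — close enough.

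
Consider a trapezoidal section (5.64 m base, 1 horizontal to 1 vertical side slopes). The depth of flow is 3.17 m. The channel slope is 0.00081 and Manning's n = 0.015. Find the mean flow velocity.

V = 2.92 m/s

With bottom width b = 5.64 m and side slope z = 1: A = (b + zy)y = (5.64 + 1×3.17)×3.17 = 27.93 m²; P = b + 2y√(1+z²) = 5.64 + 2×3.17×1.414 = 14.61 m.
Hydraulic radius R = A/P = 27.93/14.61 = 1.912 m.
From Manning's equation, V = (1/n) R^(2/3) S^(1/2) = (1/0.015) × 1.912^(2/3) × 0.00081^(1/2) = 2.92 m/s.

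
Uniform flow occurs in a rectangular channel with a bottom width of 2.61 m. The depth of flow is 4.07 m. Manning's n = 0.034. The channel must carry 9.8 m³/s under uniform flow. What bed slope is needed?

S = 0.001

Flow area A = b·y = 2.61 × 4.07 = 10.62 m². Wetted perimeter P = b + 2y = 2.61 + 2×4.07 = 10.75 m.
Hydraulic radius R = A/P = 10.62/10.75 = 0.9882 m.
From Manning's equation, S = [nQ / (1 A R^(2/3))]² = [0.034 × 9.8 / (1 × 10.62 × 0.9882^(2/3))]² = 0.001.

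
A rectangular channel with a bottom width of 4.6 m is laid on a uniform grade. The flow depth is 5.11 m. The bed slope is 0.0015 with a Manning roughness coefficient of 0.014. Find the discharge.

Q = 88.4 m³/s

Flow area A = b·y = 4.6 × 5.11 = 23.51 m². Wetted perimeter P = b + 2y = 4.6 + 2×5.11 = 14.82 m.
Hydraulic radius R = A/P = 23.51/14.82 = 1.586 m.
Manning's equation: Q = (1/n) A R^(2/3) S^(1/2) = (1/0.014) × 23.51 × 1.586^(2/3) × 0.0015^(1/2) = 88.4 m³/s.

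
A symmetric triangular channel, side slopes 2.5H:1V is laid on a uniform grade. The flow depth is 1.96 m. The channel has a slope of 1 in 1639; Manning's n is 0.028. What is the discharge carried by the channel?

For a triangular section with side slope z = 2.5: A = zy² = 2.5×1.96² = 9.604 m²; P = 2y√(1+z²) = 2×1.96×2.693 = 10.55 m.
Hydraulic radius R = A/P = 9.604/10.55 = 0.9099 m.
Manning's equation: Q = (1/n) A R^(2/3) S^(1/2) = (1/0.028) × 9.604 × 0.9099^(2/3) × 0.0006101^(1/2) = 7.96 m³/s.

Q = 7.96 m³/s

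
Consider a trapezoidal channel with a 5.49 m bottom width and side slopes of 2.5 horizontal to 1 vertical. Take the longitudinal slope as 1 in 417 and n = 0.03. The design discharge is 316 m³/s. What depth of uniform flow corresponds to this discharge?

y_n = 5.19 m

Manning's equation rearranged: A R^(2/3) = nQ / (1·√S) = 0.03 × 316 / (√0.002398) = 193.6.
At y = 4.51 m: A R^(2/3) = 140.7 — too small.
At y = 5.88 m: A R^(2/3) = 257.5 — too large.
At y = 5.19 m: A R^(2/3) = 193.4 — close enough.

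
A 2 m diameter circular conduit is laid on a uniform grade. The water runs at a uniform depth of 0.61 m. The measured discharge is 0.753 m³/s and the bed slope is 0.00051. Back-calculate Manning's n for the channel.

n = 0.012

For a circular section of diameter D = 2 m at depth y = 0.61 m, the central angle is θ = 2 arccos(1 − 2y/D) = 2.34 rad. Then A = (D²/8)(θ − sin θ) = 0.811 m² and P = Dθ/2 = 2.34 m.
Hydraulic radius R = A/P = 0.811/2.34 = 0.3466 m.
Rearranging Manning's equation: n = (1/Q) A R^(2/3) S^(1/2) = (1/0.753) × 0.811 × 0.3466^(2/3) × √0.00051 = 0.012.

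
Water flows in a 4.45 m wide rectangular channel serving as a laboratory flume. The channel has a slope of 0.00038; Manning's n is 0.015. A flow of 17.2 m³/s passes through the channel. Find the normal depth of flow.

Manning's equation rearranged: A R^(2/3) = nQ / (1·√S) = 0.015 × 17.2 / (√0.00038) = 13.24.
Trying y = 3.31 m: A R^(2/3) = 17.82 — high.
Trying y = 1.94 m: A R^(2/3) = 8.841 — low.
Trying y = 2.63 m: A R^(2/3) = 13.26 — close enough.

y_n = 2.63 m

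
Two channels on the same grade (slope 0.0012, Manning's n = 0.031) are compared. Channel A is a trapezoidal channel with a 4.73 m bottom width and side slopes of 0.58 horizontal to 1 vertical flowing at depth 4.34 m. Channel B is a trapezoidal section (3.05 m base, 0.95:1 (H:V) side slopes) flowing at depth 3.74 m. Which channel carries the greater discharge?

channel A

Channel A: With bottom width b = 4.73 m and side slope z = 0.58: A = (b + zy)y = (4.73 + 0.58×4.34)×4.34 = 31.45 m²; P = b + 2y√(1+z²) = 4.73 + 2×4.34×1.156 = 14.76 m. Hydraulic radius R = A/P = 31.45/14.76 = 2.13 m. Q_A = (1/0.031)·31.45·2.13^(2/3)·√0.0012 = 58.19 m³/s.
Channel B: With bottom width b = 3.05 m and side slope z = 0.95: A = (b + zy)y = (3.05 + 0.95×3.74)×3.74 = 24.7 m²; P = b + 2y√(1+z²) = 3.05 + 2×3.74×1.379 = 13.37 m. Hydraulic radius R = A/P = 24.7/13.37 = 1.847 m. Q_B = (1/0.031)·24.7·1.847^(2/3)·√0.0012 = 41.55 m³/s.
Q_A = 58.19 m³/s vs Q_B = 41.55 m³/s, so channel A carries more.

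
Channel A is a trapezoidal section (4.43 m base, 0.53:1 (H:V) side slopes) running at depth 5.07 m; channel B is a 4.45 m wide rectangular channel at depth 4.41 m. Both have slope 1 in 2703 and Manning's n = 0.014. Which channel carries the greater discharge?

Channel A: With bottom width b = 4.43 m and side slope z = 0.53: A = (b + zy)y = (4.43 + 0.53×5.07)×5.07 = 36.08 m²; P = b + 2y√(1+z²) = 4.43 + 2×5.07×1.132 = 15.91 m. Hydraulic radius R = A/P = 36.08/15.91 = 2.269 m. Q_A = (1/0.014)·36.08·2.269^(2/3)·√0.00037 = 85.59 m³/s.
Channel B: Flow area A = b·y = 4.45 × 4.41 = 19.62 m². Wetted perimeter P = b + 2y = 4.45 + 2×4.41 = 13.27 m. Hydraulic radius R = A/P = 19.62/13.27 = 1.479 m. Q_B = (1/0.014)·19.62·1.479^(2/3)·√0.00037 = 35 m³/s.
Q_A = 85.59 m³/s vs Q_B = 35 m³/s, so channel A carries more.

channel A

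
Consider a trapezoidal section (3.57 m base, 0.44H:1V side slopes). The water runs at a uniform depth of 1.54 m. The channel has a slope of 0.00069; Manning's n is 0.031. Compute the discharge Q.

Q = 5.33 m³/s

With bottom width b = 3.57 m and side slope z = 0.44: A = (b + zy)y = (3.57 + 0.44×1.54)×1.54 = 6.541 m²; P = b + 2y√(1+z²) = 3.57 + 2×1.54×1.093 = 6.935 m.
Hydraulic radius R = A/P = 6.541/6.935 = 0.9432 m.
Manning's equation: Q = (1/n) A R^(2/3) S^(1/2) = (1/0.031) × 6.541 × 0.9432^(2/3) × 0.00069^(1/2) = 5.33 m³/s.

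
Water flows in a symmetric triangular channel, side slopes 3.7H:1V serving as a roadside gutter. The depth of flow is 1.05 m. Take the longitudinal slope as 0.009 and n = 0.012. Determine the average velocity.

V = 5.03 m/s

For a triangular section with side slope z = 3.7: A = zy² = 3.7×1.05² = 4.079 m²; P = 2y√(1+z²) = 2×1.05×3.833 = 8.049 m.
Hydraulic radius R = A/P = 4.079/8.049 = 0.5068 m.
From Manning's equation, V = (1/n) R^(2/3) S^(1/2) = (1/0.012) × 0.5068^(2/3) × 0.009^(1/2) = 5.03 m/s.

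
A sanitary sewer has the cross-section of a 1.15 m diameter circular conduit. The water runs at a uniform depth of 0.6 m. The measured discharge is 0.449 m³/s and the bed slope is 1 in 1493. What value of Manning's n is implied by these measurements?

For a circular section of diameter D = 1.15 m at depth y = 0.6 m, the central angle is θ = 2 arccos(1 − 2y/D) = 3.229 rad. Then A = (D²/8)(θ − sin θ) = 0.5481 m² and P = Dθ/2 = 1.856 m.
Hydraulic radius R = A/P = 0.5481/1.856 = 0.2952 m.
Rearranging Manning's equation: n = (1/Q) A R^(2/3) S^(1/2) = (1/0.449) × 0.5481 × 0.2952^(2/3) × √0.0006698 = 0.014.

n = 0.014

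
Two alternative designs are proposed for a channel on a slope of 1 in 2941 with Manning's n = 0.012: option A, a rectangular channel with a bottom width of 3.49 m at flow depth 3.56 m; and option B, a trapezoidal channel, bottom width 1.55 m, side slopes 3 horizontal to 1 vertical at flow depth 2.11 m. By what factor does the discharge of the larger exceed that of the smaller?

1.3

Channel A: Flow area A = b·y = 3.49 × 3.56 = 12.42 m². Wetted perimeter P = b + 2y = 3.49 + 2×3.56 = 10.61 m. Hydraulic radius R = A/P = 12.42/10.61 = 1.171 m. Q_A = (1/0.012)·12.42·1.171^(2/3)·√0.00034 = 21.21 m³/s.
Channel B: With bottom width b = 1.55 m and side slope z = 3: A = (b + zy)y = (1.55 + 3×2.11)×2.11 = 16.63 m²; P = b + 2y√(1+z²) = 1.55 + 2×2.11×3.162 = 14.89 m. Hydraulic radius R = A/P = 16.63/14.89 = 1.116 m. Q_B = (1/0.012)·16.63·1.116^(2/3)·√0.00034 = 27.49 m³/s.
The larger discharge is 27.49 m³/s and the smaller is 21.21 m³/s; the ratio is 1.3.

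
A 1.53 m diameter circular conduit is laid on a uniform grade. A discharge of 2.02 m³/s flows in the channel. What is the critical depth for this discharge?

y_c = 0.726 m

At critical depth, Q² T / (g A³) = 1, i.e. A³/T = Q²/g = 2.02²/9.81 = 0.4159.
Trying y = 0.597 m: A³/T = 0.1964 — low.
Trying y = 0.881 m: A³/T = 0.8707 — high.
Trying y = 0.726 m: A³/T = 0.4157 — ≈ 0.4159.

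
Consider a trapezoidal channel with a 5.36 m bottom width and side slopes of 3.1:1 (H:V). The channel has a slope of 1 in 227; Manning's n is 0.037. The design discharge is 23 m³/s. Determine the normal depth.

y_n = 1.39 m

Manning's equation rearranged: A R^(2/3) = nQ / (1·√S) = 0.037 × 23 / (√0.004405) = 12.82.
Try y = 1.7 m: A R^(2/3) = 19.25 — high.
Try y = 1.09 m: A R^(2/3) = 7.964 — low.
Try y = 1.39 m: A R^(2/3) = 12.83 — matches.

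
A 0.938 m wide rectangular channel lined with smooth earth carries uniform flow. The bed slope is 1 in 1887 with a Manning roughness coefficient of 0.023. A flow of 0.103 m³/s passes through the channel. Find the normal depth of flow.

y_n = 0.328 m

Manning's equation rearranged: A R^(2/3) = nQ / (1·√S) = 0.023 × 0.103 / (√0.0005299) = 0.1029.
Try y = 0.232 m: A R^(2/3) = 0.06285 — short.
Try y = 0.411 m: A R^(2/3) = 0.1401 — over.
Try y = 0.328 m: A R^(2/3) = 0.1028 — ≈ 0.1029.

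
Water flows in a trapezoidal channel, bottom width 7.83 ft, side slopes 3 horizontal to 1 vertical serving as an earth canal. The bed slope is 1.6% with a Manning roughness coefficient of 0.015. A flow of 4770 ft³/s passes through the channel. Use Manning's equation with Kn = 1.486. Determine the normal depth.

y_n = 6.23 ft

Manning's equation rearranged: A R^(2/3) = nQ / (1.486·√S) = 0.015 × 4770 / (1.486 × √0.016) = 380.7.
At y = 4.79 ft: A R^(2/3) = 210.7 — too small.
At y = 7.61 ft: A R^(2/3) = 604.4 — too large.
At y = 6.23 ft: A R^(2/3) = 380.7 — close enough.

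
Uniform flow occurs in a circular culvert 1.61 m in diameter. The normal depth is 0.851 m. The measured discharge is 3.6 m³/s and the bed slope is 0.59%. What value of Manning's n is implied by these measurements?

n = 0.013

For a circular section of diameter D = 1.61 m at depth y = 0.851 m, the central angle is θ = 2 arccos(1 − 2y/D) = 3.256 rad. Then A = (D²/8)(θ − sin θ) = 1.092 m² and P = Dθ/2 = 2.621 m.
Hydraulic radius R = A/P = 1.092/2.621 = 0.4166 m.
Rearranging Manning's equation: n = (1/Q) A R^(2/3) S^(1/2) = (1/3.6) × 1.092 × 0.4166^(2/3) × √0.0059 = 0.013.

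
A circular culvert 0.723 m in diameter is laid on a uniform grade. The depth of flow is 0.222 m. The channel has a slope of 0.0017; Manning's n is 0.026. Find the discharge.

For a circular section of diameter D = 0.723 m at depth y = 0.222 m, the central angle is θ = 2 arccos(1 − 2y/D) = 2.349 rad. Then A = (D²/8)(θ − sin θ) = 0.107 m² and P = Dθ/2 = 0.8493 m.
Hydraulic radius R = A/P = 0.107/0.8493 = 0.126 m.
Manning's equation: Q = (1/n) A R^(2/3) S^(1/2) = (1/0.026) × 0.107 × 0.126^(2/3) × 0.0017^(1/2) = 0.0426 m³/s.

Q = 0.0426 m³/s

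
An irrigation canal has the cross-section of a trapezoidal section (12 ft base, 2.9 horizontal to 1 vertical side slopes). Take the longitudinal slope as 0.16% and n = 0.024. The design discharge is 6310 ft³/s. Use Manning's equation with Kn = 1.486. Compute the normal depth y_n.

Manning's equation rearranged: A R^(2/3) = nQ / (1.486·√S) = 0.024 × 6310 / (1.486 × √0.0016) = 2548.
Trying y = 9.89 ft: A R^(2/3) = 1259 — too small.
Trying y = 16.9 ft: A R^(2/3) = 4432 — too large.
Trying y = 13.4 ft: A R^(2/3) = 2549 — close enough.

y_n = 13.4 ft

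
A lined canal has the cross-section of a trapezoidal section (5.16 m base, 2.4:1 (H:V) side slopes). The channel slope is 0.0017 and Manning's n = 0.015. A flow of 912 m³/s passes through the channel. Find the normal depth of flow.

y_n = 6.7 m

Manning's equation rearranged: A R^(2/3) = nQ / (1·√S) = 0.015 × 912 / (√0.0017) = 331.8.
Try y = 5.92 m: A R^(2/3) = 248.5 — too small.
Try y = 8.57 m: A R^(2/3) = 595.1 — too large.
Try y = 6.7 m: A R^(2/3) = 331.6 — ≈ 331.8.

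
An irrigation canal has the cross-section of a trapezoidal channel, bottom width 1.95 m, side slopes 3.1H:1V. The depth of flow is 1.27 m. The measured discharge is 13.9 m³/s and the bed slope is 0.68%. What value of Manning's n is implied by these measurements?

n = 0.036

With bottom width b = 1.95 m and side slope z = 3.1: A = (b + zy)y = (1.95 + 3.1×1.27)×1.27 = 7.476 m²; P = b + 2y√(1+z²) = 1.95 + 2×1.27×3.257 = 10.22 m.
Hydraulic radius R = A/P = 7.476/10.22 = 0.7313 m.
Rearranging Manning's equation: n = (1/Q) A R^(2/3) S^(1/2) = (1/13.9) × 7.476 × 0.7313^(2/3) × √0.0068 = 0.036.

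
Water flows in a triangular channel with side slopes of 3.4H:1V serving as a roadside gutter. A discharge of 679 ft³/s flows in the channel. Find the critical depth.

y_c = 4.77 ft

At critical depth, Q² T / (g A³) = 1, i.e. A³/T = Q²/g = 679²/32.2 = 14320.
Try y = 4.17 ft: A³/T = 7288 — too small.
Try y = 5.84 ft: A³/T = 39260 — too large.
Try y = 4.77 ft: A³/T = 14270 — ≈ 14320.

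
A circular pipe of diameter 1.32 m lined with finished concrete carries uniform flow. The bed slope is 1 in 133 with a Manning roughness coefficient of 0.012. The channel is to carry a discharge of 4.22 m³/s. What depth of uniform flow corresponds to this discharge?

y_n = 0.973 m

Manning's equation rearranged: A R^(2/3) = nQ / (1·√S) = 0.012 × 4.22 / (√0.007519) = 0.584.
At y = 1.23 m: A R^(2/3) = 0.7028 — too large.
At y = 0.844 m: A R^(2/3) = 0.4827 — too small.
At y = 0.973 m: A R^(2/3) = 0.5838 — close enough.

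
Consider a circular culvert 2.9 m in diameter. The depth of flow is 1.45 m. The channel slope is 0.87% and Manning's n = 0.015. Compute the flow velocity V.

For a circular section of diameter D = 2.9 m at depth y = 1.45 m, the central angle is θ = 2 arccos(1 − 2y/D) = 3.142 rad. Then A = (D²/8)(θ − sin θ) = 3.303 m² and P = Dθ/2 = 4.555 m.
Hydraulic radius R = A/P = 3.303/4.555 = 0.725 m.
From Manning's equation, V = (1/n) R^(2/3) S^(1/2) = (1/0.015) × 0.725^(2/3) × 0.0087^(1/2) = 5.02 m/s.

V = 5.02 m/s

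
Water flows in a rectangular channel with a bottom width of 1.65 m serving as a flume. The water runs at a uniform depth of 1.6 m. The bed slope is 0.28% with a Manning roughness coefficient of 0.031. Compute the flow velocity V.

Flow area A = b·y = 1.65 × 1.6 = 2.64 m². Wetted perimeter P = b + 2y = 1.65 + 2×1.6 = 4.85 m.
Hydraulic radius R = A/P = 2.64/4.85 = 0.5443 m.
From Manning's equation, V = (1/n) R^(2/3) S^(1/2) = (1/0.031) × 0.5443^(2/3) × 0.0028^(1/2) = 1.14 m/s.

V = 1.14 m/s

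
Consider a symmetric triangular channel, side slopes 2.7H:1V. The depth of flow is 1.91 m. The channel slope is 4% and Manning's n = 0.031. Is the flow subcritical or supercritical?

supercritical

For a triangular section with side slope z = 2.7: A = zy² = 2.7×1.91² = 9.85 m²; P = 2y√(1+z²) = 2×1.91×2.879 = 11 m.
Hydraulic radius R = A/P = 9.85/11 = 0.8956 m.
V = (1/n) R^(2/3) √S = (1/0.031) × 0.8956^(2/3) × √0.04 = 5.994 m/s. Hydraulic depth D_h = A/T = 9.85/10.31 = 0.955 m.
Froude number Fr = V/√(g·D_h) = 5.994/√(9.81×0.955) = 1.96, which is greater than 1, so the flow is supercritical.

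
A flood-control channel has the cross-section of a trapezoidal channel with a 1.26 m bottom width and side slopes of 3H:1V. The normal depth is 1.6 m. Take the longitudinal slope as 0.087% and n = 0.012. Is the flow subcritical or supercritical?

With bottom width b = 1.26 m and side slope z = 3: A = (b + zy)y = (1.26 + 3×1.6)×1.6 = 9.696 m²; P = b + 2y√(1+z²) = 1.26 + 2×1.6×3.162 = 11.38 m.
Hydraulic radius R = A/P = 9.696/11.38 = 0.8521 m.
V = (1/n) R^(2/3) √S = (1/0.012) × 0.8521^(2/3) × √0.00087 = 2.209 m/s. Hydraulic depth D_h = A/T = 9.696/10.86 = 0.8928 m.
Froude number Fr = V/√(g·D_h) = 2.209/√(9.81×0.8928) = 0.746, which is less than 1, so the flow is subcritical.

subcritical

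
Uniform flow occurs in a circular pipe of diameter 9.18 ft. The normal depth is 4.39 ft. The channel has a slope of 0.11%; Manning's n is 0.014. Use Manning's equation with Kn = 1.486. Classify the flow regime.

subcritical

For a circular section of diameter D = 9.18 ft at depth y = 4.39 ft, the central angle is θ = 2 arccos(1 − 2y/D) = 3.054 rad. Then A = (D²/8)(θ − sin θ) = 31.26 ft² and P = Dθ/2 = 14.02 ft.
Hydraulic radius R = A/P = 31.26/14.02 = 2.23 ft.
V = (1.486/n) R^(2/3) √S = (1.486/0.014) × 2.23^(2/3) × √0.0011 = 6.008 ft/s. Hydraulic depth D_h = A/T = 31.26/9.171 = 3.408 ft.
Froude number Fr = V/√(g·D_h) = 6.008/√(32.2×3.408) = 0.574, which is less than 1, so the flow is subcritical.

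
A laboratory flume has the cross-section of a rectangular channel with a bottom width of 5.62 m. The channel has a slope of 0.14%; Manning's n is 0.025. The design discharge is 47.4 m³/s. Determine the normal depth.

Manning's equation rearranged: A R^(2/3) = nQ / (1·√S) = 0.025 × 47.4 / (√0.0014) = 31.67.
Try y = 3.37 m: A R^(2/3) = 25.17 — low.
Try y = 4.39 m: A R^(2/3) = 35.33 — high.
Try y = 4.03 m: A R^(2/3) = 31.7 — close enough.

y_n = 4.03 m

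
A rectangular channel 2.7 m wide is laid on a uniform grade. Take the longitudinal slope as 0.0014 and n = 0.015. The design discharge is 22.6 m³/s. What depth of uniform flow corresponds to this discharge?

Manning's equation rearranged: A R^(2/3) = nQ / (1·√S) = 0.015 × 22.6 / (√0.0014) = 9.06.
Trying y = 3.87 m: A R^(2/3) = 10.46 — over.
Trying y = 2.39 m: A R^(2/3) = 5.848 — short.
Trying y = 3.43 m: A R^(2/3) = 9.067 — ≈ 9.06.

y_n = 3.43 m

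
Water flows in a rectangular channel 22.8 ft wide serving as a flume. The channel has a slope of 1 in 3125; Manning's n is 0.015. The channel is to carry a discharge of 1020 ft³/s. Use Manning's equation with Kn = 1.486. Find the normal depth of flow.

y_n = 8.71 ft

Manning's equation rearranged: A R^(2/3) = nQ / (1.486·√S) = 0.015 × 1020 / (1.486 × √0.00032) = 575.6.
Trying y = 7.33 ft: A R^(2/3) = 452.9 — too small.
Trying y = 9.76 ft: A R^(2/3) = 672.9 — too large.
Trying y = 8.71 ft: A R^(2/3) = 575.8 — ≈ 575.6.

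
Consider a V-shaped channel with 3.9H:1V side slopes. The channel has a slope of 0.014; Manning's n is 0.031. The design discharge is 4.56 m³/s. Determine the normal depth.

Manning's equation rearranged: A R^(2/3) = nQ / (1·√S) = 0.031 × 4.56 / (√0.014) = 1.195.
Try y = 0.874 m: A R^(2/3) = 1.68 — too large.
Try y = 0.553 m: A R^(2/3) = 0.4956 — too small.
Try y = 0.769 m: A R^(2/3) = 1.194 — ≈ 1.195.

y_n = 0.769 m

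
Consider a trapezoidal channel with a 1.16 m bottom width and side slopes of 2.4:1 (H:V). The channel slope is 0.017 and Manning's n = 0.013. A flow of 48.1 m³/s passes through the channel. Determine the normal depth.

y_n = 1.35 m

Manning's equation rearranged: A R^(2/3) = nQ / (1·√S) = 0.013 × 48.1 / (√0.017) = 4.796.
Trying y = 1.67 m: A R^(2/3) = 7.906 — too large.
Trying y = 1.35 m: A R^(2/3) = 4.799 — matches.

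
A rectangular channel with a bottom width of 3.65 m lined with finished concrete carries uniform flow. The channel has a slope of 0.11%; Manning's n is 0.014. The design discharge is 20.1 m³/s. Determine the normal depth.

y_n = 2.3 m

Manning's equation rearranged: A R^(2/3) = nQ / (1·√S) = 0.014 × 20.1 / (√0.0011) = 8.485.
Try y = 2.63 m: A R^(2/3) = 10.09 — high.
Try y = 1.69 m: A R^(2/3) = 5.654 — low.
Try y = 2.3 m: A R^(2/3) = 8.493 — matches.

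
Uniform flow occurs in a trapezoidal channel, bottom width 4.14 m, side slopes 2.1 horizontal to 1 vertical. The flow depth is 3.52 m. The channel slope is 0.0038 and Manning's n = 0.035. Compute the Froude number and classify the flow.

With bottom width b = 4.14 m and side slope z = 2.1: A = (b + zy)y = (4.14 + 2.1×3.52)×3.52 = 40.59 m²; P = b + 2y√(1+z²) = 4.14 + 2×3.52×2.326 = 20.51 m.
Hydraulic radius R = A/P = 40.59/20.51 = 1.979 m.
V = (1/n) R^(2/3) √S = (1/0.035) × 1.979^(2/3) × √0.0038 = 2.776 m/s. Hydraulic depth D_h = A/T = 40.59/18.92 = 2.145 m.
Froude number Fr = V/√(g·D_h) = 2.776/√(9.81×2.145) = 0.605, which is less than 1, so the flow is subcritical.

subcritical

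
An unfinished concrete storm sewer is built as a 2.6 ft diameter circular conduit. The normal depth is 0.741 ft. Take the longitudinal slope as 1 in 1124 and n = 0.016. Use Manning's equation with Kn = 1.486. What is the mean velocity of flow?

For a circular section of diameter D = 2.6 ft at depth y = 0.741 ft, the central angle is θ = 2 arccos(1 − 2y/D) = 2.253 rad. Then A = (D²/8)(θ − sin θ) = 1.247 ft² and P = Dθ/2 = 2.928 ft.
Hydraulic radius R = A/P = 1.247/2.928 = 0.426 ft.
From Manning's equation, V = (1.486/n) R^(2/3) S^(1/2) = (1.486/0.016) × 0.426^(2/3) × 0.0008897^(1/2) = 1.57 ft/s.

V = 1.57 ft/s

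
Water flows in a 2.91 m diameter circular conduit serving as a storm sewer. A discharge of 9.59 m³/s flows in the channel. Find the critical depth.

At critical depth, Q² T / (g A³) = 1, i.e. A³/T = Q²/g = 9.59²/9.81 = 9.375.
At y = 1.57 m: A³/T = 16.9 — high.
At y = 0.945 m: A³/T = 2.408 — low.
At y = 1.35 m: A³/T = 9.491 — matches.

y_c = 1.35 m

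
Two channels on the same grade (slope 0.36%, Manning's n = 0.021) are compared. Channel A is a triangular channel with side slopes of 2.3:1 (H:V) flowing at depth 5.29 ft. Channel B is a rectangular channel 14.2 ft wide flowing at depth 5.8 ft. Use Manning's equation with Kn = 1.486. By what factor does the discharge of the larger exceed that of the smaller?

1.54

Channel A: For a triangular section with side slope z = 2.3: A = zy² = 2.3×5.29² = 64.36 ft²; P = 2y√(1+z²) = 2×5.29×2.508 = 26.53 ft. Hydraulic radius R = A/P = 64.36/26.53 = 2.426 ft. Q_A = (1.486/0.021)·64.36·2.426^(2/3)·√0.0036 = 493.3 ft³/s.
Channel B: Flow area A = b·y = 14.2 × 5.8 = 82.36 ft². Wetted perimeter P = b + 2y = 14.2 + 2×5.8 = 25.8 ft. Hydraulic radius R = A/P = 82.36/25.8 = 3.192 ft. Q_B = (1.486/0.021)·82.36·3.192^(2/3)·√0.0036 = 758.1 ft³/s.
The larger discharge is 758.1 ft³/s and the smaller is 493.3 ft³/s; the ratio is 1.54.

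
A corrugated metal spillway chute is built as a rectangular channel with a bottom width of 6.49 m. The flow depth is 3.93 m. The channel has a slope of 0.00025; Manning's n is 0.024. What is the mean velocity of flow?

Flow area A = b·y = 6.49 × 3.93 = 25.51 m². Wetted perimeter P = b + 2y = 6.49 + 2×3.93 = 14.35 m.
Hydraulic radius R = A/P = 25.51/14.35 = 1.777 m.
From Manning's equation, V = (1/n) R^(2/3) S^(1/2) = (1/0.024) × 1.777^(2/3) × 0.00025^(1/2) = 0.967 m/s.

V = 0.967 m/s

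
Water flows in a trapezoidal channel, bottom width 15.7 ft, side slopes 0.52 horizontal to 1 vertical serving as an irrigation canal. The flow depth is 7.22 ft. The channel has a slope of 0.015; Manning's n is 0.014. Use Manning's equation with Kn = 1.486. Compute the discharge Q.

With bottom width b = 15.7 ft and side slope z = 0.52: A = (b + zy)y = (15.7 + 0.52×7.22)×7.22 = 140.5 ft²; P = b + 2y√(1+z²) = 15.7 + 2×7.22×1.127 = 31.98 ft.
Hydraulic radius R = A/P = 140.5/31.98 = 4.393 ft.
Manning's equation: Q = (1.486/n) A R^(2/3) S^(1/2) = (1.486/0.014) × 140.5 × 4.393^(2/3) × 0.015^(1/2) = 4900 ft³/s.

Q = 4900 ft³/s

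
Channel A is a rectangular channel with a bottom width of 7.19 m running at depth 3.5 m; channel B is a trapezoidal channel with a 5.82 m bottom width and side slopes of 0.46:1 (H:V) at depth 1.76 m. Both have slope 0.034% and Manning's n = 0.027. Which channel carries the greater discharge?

channel A

Channel A: Flow area A = b·y = 7.19 × 3.5 = 25.17 m². Wetted perimeter P = b + 2y = 7.19 + 2×3.5 = 14.19 m. Hydraulic radius R = A/P = 25.17/14.19 = 1.773 m. Q_A = (1/0.027)·25.17·1.773^(2/3)·√0.00034 = 25.18 m³/s.
Channel B: With bottom width b = 5.82 m and side slope z = 0.46: A = (b + zy)y = (5.82 + 0.46×1.76)×1.76 = 11.67 m²; P = b + 2y√(1+z²) = 5.82 + 2×1.76×1.101 = 9.695 m. Hydraulic radius R = A/P = 11.67/9.695 = 1.204 m. Q_B = (1/0.027)·11.67·1.204^(2/3)·√0.00034 = 9.016 m³/s.
Q_A = 25.18 m³/s vs Q_B = 9.016 m³/s, so channel A carries more.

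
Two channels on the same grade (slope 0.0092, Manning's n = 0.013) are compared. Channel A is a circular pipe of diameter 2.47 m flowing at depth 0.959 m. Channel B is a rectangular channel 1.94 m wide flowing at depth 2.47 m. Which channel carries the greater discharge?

channel B

Channel A: For a circular section of diameter D = 2.47 m at depth y = 0.959 m, the central angle is θ = 2 arccos(1 − 2y/D) = 2.691 rad. Then A = (D²/8)(θ − sin θ) = 1.72 m² and P = Dθ/2 = 3.323 m. Hydraulic radius R = A/P = 1.72/3.323 = 0.5175 m. Q_A = (1/0.013)·1.72·0.5175^(2/3)·√0.0092 = 8.179 m³/s.
Channel B: Flow area A = b·y = 1.94 × 2.47 = 4.792 m². Wetted perimeter P = b + 2y = 1.94 + 2×2.47 = 6.88 m. Hydraulic radius R = A/P = 4.792/6.88 = 0.6965 m. Q_B = (1/0.013)·4.792·0.6965^(2/3)·√0.0092 = 27.78 m³/s.
Q_A = 8.179 m³/s vs Q_B = 27.78 m³/s, so channel B carries more.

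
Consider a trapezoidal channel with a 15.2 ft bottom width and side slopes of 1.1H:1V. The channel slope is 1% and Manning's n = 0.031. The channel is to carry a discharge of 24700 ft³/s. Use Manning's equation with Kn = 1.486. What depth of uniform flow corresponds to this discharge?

y_n = 24.1 ft

Manning's equation rearranged: A R^(2/3) = nQ / (1.486·√S) = 0.031 × 24700 / (1.486 × √0.01) = 5153.
At y = 21.5 ft: A R^(2/3) = 4020 — too small.
At y = 26.1 ft: A R^(2/3) = 6123 — too large.
At y = 24.1 ft: A R^(2/3) = 5143 — close enough.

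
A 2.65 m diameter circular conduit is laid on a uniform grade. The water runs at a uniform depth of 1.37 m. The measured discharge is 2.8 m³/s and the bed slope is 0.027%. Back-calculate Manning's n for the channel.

n = 0.013

For a circular section of diameter D = 2.65 m at depth y = 1.37 m, the central angle is θ = 2 arccos(1 − 2y/D) = 3.21 rad. Then A = (D²/8)(θ − sin θ) = 2.877 m² and P = Dθ/2 = 4.253 m.
Hydraulic radius R = A/P = 2.877/4.253 = 0.6765 m.
Rearranging Manning's equation: n = (1/Q) A R^(2/3) S^(1/2) = (1/2.8) × 2.877 × 0.6765^(2/3) × √0.00027 = 0.013.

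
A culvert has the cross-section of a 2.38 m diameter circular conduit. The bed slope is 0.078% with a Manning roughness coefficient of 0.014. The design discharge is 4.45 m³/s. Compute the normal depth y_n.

y_n = 1.48 m

Manning's equation rearranged: A R^(2/3) = nQ / (1·√S) = 0.014 × 4.45 / (√0.00078) = 2.231.
Try y = 1.23 m: A R^(2/3) = 1.664 — low.
Try y = 1.88 m: A R^(2/3) = 3.037 — high.
Try y = 1.48 m: A R^(2/3) = 2.232 — close enough.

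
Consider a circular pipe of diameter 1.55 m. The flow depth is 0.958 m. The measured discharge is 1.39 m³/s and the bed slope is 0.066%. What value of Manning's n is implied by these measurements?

For a circular section of diameter D = 1.55 m at depth y = 0.958 m, the central angle is θ = 2 arccos(1 − 2y/D) = 3.618 rad. Then A = (D²/8)(θ − sin θ) = 1.224 m² and P = Dθ/2 = 2.804 m.
Hydraulic radius R = A/P = 1.224/2.804 = 0.4366 m.
Rearranging Manning's equation: n = (1/Q) A R^(2/3) S^(1/2) = (1/1.39) × 1.224 × 0.4366^(2/3) × √0.00066 = 0.013.

n = 0.013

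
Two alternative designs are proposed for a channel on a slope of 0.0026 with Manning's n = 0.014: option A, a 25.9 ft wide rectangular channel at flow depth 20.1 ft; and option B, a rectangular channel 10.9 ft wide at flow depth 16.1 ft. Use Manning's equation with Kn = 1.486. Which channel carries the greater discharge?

Channel A: Flow area A = b·y = 25.9 × 20.1 = 520.6 ft². Wetted perimeter P = b + 2y = 25.9 + 2×20.1 = 66.1 ft. Hydraulic radius R = A/P = 520.6/66.1 = 7.876 ft. Q_A = (1.486/0.014)·520.6·7.876^(2/3)·√0.0026 = 11150 ft³/s.
Channel B: Flow area A = b·y = 10.9 × 16.1 = 175.5 ft². Wetted perimeter P = b + 2y = 10.9 + 2×16.1 = 43.1 ft. Hydraulic radius R = A/P = 175.5/43.1 = 4.072 ft. Q_B = (1.486/0.014)·175.5·4.072^(2/3)·√0.0026 = 2422 ft³/s.
Q_A = 11150 ft³/s vs Q_B = 2422 ft³/s, so channel A carries more.

channel A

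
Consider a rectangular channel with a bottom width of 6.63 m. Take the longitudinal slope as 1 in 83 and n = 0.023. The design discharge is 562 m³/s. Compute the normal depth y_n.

y_n = 9.72 m

Manning's equation rearranged: A R^(2/3) = nQ / (1·√S) = 0.023 × 562 / (√0.01205) = 117.8.
Try y = 7.08 m: A R^(2/3) = 80.79 — short.
Try y = 11.1 m: A R^(2/3) = 137.5 — over.
Try y = 9.72 m: A R^(2/3) = 117.8 — close enough.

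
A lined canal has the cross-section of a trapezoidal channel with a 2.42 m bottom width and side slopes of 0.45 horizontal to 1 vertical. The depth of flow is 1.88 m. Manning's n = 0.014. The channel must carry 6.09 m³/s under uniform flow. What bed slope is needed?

S = 0.00021

With bottom width b = 2.42 m and side slope z = 0.45: A = (b + zy)y = (2.42 + 0.45×1.88)×1.88 = 6.14 m²; P = b + 2y√(1+z²) = 2.42 + 2×1.88×1.097 = 6.543 m.
Hydraulic radius R = A/P = 6.14/6.543 = 0.9384 m.
From Manning's equation, S = [nQ / (1 A R^(2/3))]² = [0.014 × 6.09 / (1 × 6.14 × 0.9384^(2/3))]² = 0.00021.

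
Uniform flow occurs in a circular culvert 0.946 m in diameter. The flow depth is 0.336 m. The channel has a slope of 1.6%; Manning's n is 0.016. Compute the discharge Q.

Q = 0.574 m³/s

For a circular section of diameter D = 0.946 m at depth y = 0.336 m, the central angle is θ = 2 arccos(1 − 2y/D) = 2.554 rad. Then A = (D²/8)(θ − sin θ) = 0.2237 m² and P = Dθ/2 = 1.208 m.
Hydraulic radius R = A/P = 0.2237/1.208 = 0.1852 m.
Manning's equation: Q = (1/n) A R^(2/3) S^(1/2) = (1/0.016) × 0.2237 × 0.1852^(2/3) × 0.016^(1/2) = 0.574 m³/s.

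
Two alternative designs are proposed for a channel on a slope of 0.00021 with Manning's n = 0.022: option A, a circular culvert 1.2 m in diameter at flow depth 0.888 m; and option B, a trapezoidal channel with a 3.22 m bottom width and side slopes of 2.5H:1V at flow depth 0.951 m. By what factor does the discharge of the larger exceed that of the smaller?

Channel A: For a circular section of diameter D = 1.2 m at depth y = 0.888 m, the central angle is θ = 2 arccos(1 − 2y/D) = 4.143 rad. Then A = (D²/8)(θ − sin θ) = 0.8973 m² and P = Dθ/2 = 2.486 m. Hydraulic radius R = A/P = 0.8973/2.486 = 0.361 m. Q_A = (1/0.022)·0.8973·0.361^(2/3)·√0.00021 = 0.2997 m³/s.
Channel B: With bottom width b = 3.22 m and side slope z = 2.5: A = (b + zy)y = (3.22 + 2.5×0.951)×0.951 = 5.323 m²; P = b + 2y√(1+z²) = 3.22 + 2×0.951×2.693 = 8.341 m. Hydraulic radius R = A/P = 5.323/8.341 = 0.6382 m. Q_B = (1/0.022)·5.323·0.6382^(2/3)·√0.00021 = 2.599 m³/s.
The larger discharge is 2.599 m³/s and the smaller is 0.2997 m³/s; the ratio is 8.67.

8.67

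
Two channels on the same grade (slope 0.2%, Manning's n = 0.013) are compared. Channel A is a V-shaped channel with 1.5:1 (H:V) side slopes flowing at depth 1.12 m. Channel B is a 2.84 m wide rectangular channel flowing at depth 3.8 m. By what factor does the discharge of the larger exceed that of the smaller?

9.76

Channel A: For a triangular section with side slope z = 1.5: A = zy² = 1.5×1.12² = 1.882 m²; P = 2y√(1+z²) = 2×1.12×1.803 = 4.038 m. Hydraulic radius R = A/P = 1.882/4.038 = 0.4659 m. Q_A = (1/0.013)·1.882·0.4659^(2/3)·√0.002 = 3.89 m³/s.
Channel B: Flow area A = b·y = 2.84 × 3.8 = 10.79 m². Wetted perimeter P = b + 2y = 2.84 + 2×3.8 = 10.44 m. Hydraulic radius R = A/P = 10.79/10.44 = 1.034 m. Q_B = (1/0.013)·10.79·1.034^(2/3)·√0.002 = 37.96 m³/s.
The larger discharge is 37.96 m³/s and the smaller is 3.89 m³/s; the ratio is 9.76.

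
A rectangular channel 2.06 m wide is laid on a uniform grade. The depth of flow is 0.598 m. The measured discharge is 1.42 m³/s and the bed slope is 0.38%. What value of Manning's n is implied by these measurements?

n = 0.028

Flow area A = b·y = 2.06 × 0.598 = 1.232 m². Wetted perimeter P = b + 2y = 2.06 + 2×0.598 = 3.256 m.
Hydraulic radius R = A/P = 1.232/3.256 = 0.3783 m.
Rearranging Manning's equation: n = (1/Q) A R^(2/3) S^(1/2) = (1/1.42) × 1.232 × 0.3783^(2/3) × √0.0038 = 0.028.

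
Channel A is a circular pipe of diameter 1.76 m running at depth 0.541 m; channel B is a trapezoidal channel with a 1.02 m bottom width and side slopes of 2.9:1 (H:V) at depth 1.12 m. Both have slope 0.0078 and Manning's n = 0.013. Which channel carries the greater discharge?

Channel A: For a circular section of diameter D = 1.76 m at depth y = 0.541 m, the central angle is θ = 2 arccos(1 − 2y/D) = 2.351 rad. Then A = (D²/8)(θ − sin θ) = 0.6349 m² and P = Dθ/2 = 2.069 m. Hydraulic radius R = A/P = 0.6349/2.069 = 0.3069 m. Q_A = (1/0.013)·0.6349·0.3069^(2/3)·√0.0078 = 1.963 m³/s.
Channel B: With bottom width b = 1.02 m and side slope z = 2.9: A = (b + zy)y = (1.02 + 2.9×1.12)×1.12 = 4.78 m²; P = b + 2y√(1+z²) = 1.02 + 2×1.12×3.068 = 7.891 m. Hydraulic radius R = A/P = 4.78/7.891 = 0.6057 m. Q_B = (1/0.013)·4.78·0.6057^(2/3)·√0.0078 = 23.25 m³/s.
Q_A = 1.963 m³/s vs Q_B = 23.25 m³/s, so channel B carries more.

channel B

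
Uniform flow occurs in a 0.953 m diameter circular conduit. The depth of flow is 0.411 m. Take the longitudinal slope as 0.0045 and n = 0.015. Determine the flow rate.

Q = 0.473 m³/s

For a circular section of diameter D = 0.953 m at depth y = 0.411 m, the central angle is θ = 2 arccos(1 − 2y/D) = 2.866 rad. Then A = (D²/8)(θ − sin θ) = 0.2944 m² and P = Dθ/2 = 1.366 m.
Hydraulic radius R = A/P = 0.2944/1.366 = 0.2156 m.
Manning's equation: Q = (1/n) A R^(2/3) S^(1/2) = (1/0.015) × 0.2944 × 0.2156^(2/3) × 0.0045^(1/2) = 0.473 m³/s.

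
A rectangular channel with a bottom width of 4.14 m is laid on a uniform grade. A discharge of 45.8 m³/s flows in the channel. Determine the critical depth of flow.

For a rectangular channel, critical depth y_c = (q²/g)^(1/3) where q = Q/b = 45.8/4.14 = 11.06 m²/s.
So y_c = (11.06²/9.81)^(1/3) = 2.32 m.

y_c = 2.32 m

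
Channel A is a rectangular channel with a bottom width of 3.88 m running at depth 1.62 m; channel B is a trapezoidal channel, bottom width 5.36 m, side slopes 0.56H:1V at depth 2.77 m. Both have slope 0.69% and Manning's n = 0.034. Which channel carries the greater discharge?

Channel A: Flow area A = b·y = 3.88 × 1.62 = 6.286 m². Wetted perimeter P = b + 2y = 3.88 + 2×1.62 = 7.12 m. Hydraulic radius R = A/P = 6.286/7.12 = 0.8828 m. Q_A = (1/0.034)·6.286·0.8828^(2/3)·√0.0069 = 14.13 m³/s.
Channel B: With bottom width b = 5.36 m and side slope z = 0.56: A = (b + zy)y = (5.36 + 0.56×2.77)×2.77 = 19.14 m²; P = b + 2y√(1+z²) = 5.36 + 2×2.77×1.146 = 11.71 m. Hydraulic radius R = A/P = 19.14/11.71 = 1.635 m. Q_B = (1/0.034)·19.14·1.635^(2/3)·√0.0069 = 64.91 m³/s.
Q_A = 14.13 m³/s vs Q_B = 64.91 m³/s, so channel B carries more.

channel B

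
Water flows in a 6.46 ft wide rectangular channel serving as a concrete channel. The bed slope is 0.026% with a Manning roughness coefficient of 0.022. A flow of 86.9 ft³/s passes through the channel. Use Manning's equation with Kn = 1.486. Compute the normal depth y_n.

y_n = 7.23 ft

Manning's equation rearranged: A R^(2/3) = nQ / (1.486·√S) = 0.022 × 86.9 / (1.486 × √0.00026) = 79.79.
At y = 8.58 ft: A R^(2/3) = 97.88 — over.
At y = 6.35 ft: A R^(2/3) = 68.14 — short.
At y = 7.23 ft: A R^(2/3) = 79.78 — ≈ 79.79.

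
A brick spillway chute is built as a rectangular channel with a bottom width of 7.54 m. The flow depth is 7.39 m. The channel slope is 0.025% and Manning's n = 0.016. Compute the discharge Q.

Flow area A = b·y = 7.54 × 7.39 = 55.72 m². Wetted perimeter P = b + 2y = 7.54 + 2×7.39 = 22.32 m.
Hydraulic radius R = A/P = 55.72/22.32 = 2.496 m.
Manning's equation: Q = (1/n) A R^(2/3) S^(1/2) = (1/0.016) × 55.72 × 2.496^(2/3) × 0.00025^(1/2) = 101 m³/s.

Q = 101 m³/s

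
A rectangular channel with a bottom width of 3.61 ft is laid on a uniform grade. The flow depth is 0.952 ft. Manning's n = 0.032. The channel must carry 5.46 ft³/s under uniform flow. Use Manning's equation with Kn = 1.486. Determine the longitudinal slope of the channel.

S = 0.0022

Flow area A = b·y = 3.61 × 0.952 = 3.437 ft². Wetted perimeter P = b + 2y = 3.61 + 2×0.952 = 5.514 ft.
Hydraulic radius R = A/P = 3.437/5.514 = 0.6233 ft.
From Manning's equation, S = [nQ / (1.486 A R^(2/3))]² = [0.032 × 5.46 / (1.486 × 3.437 × 0.6233^(2/3))]² = 0.0022.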